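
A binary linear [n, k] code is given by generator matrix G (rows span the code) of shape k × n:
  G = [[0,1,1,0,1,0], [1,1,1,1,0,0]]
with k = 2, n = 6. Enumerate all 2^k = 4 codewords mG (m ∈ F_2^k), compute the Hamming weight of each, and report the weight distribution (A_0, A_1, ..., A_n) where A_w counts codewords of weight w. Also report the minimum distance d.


Weight distribution: A_0 = 1, A_3 = 2, A_4 = 1. Minimum distance d = 3.

Enumerate all 2^2 = 4 messages m ∈ F_2^2.
For each, compute codeword c = mG in F_2^6, then tally its weight.
  m = 00 → c = 000000, weight = 0.
  m = 10 → c = 011010, weight = 3.
  m = 01 → c = 111100, weight = 4.
  m = 11 → c = 100110, weight = 3.
Tally weights:
  weight 0: 1 codewords.
  weight 3: 2 codewords.
  weight 4: 1 codewords.
Minimum distance d = smallest w > 0 with A_w > 0 = 3.
Sanity: Σ A_w = 4 = 2^2 = 4 ✓.


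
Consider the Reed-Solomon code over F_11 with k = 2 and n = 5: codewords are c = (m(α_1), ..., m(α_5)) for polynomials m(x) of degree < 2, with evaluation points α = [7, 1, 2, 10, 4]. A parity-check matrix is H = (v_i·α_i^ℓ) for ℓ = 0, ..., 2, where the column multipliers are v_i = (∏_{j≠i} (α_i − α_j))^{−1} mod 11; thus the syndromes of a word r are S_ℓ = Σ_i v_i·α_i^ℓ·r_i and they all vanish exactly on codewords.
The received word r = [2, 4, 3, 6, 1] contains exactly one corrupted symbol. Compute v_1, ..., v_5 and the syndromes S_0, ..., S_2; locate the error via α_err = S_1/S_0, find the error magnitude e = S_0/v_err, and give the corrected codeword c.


S = (3, 10, 4), error at position 1, error magnitude e = 4, c = [9, 4, 3, 6, 1].

Step 1: column multipliers v_i = (∏_{j≠i}(α_i − α_j))^{−1} mod 11.
  i = 1 (α = 7): (7−1)(7−2)(7−10)(7−4) = 6·5·(−3)·3 = −270 ≡ 5, so v_1 = 5^{−1} = 9 (mod 11).
  i = 2 (α = 1): (1−7)(1−2)(1−10)(1−4) = (−6)·(−1)·(−9)·(−3) = 162 ≡ 8, so v_2 = 8^{−1} = 7 (mod 11).
  i = 3 (α = 2): (2−7)(2−1)(2−10)(2−4) = (−5)·1·(−8)·(−2) = −80 ≡ 8, so v_3 = 8^{−1} = 7 (mod 11).
  i = 4 (α = 10): (10−7)(10−1)(10−2)(10−4) = 3·9·8·6 = 1296 ≡ 9, so v_4 = 9^{−1} = 5 (mod 11).
  i = 5 (α = 4): (4−7)(4−1)(4−2)(4−10) = (−3)·3·2·(−6) = 108 ≡ 9, so v_5 = 9^{−1} = 5 (mod 11).
  v = [9, 7, 7, 5, 5].
Step 2: syndromes of r = [2, 4, 3, 6, 1] (all sums mod 11).
  S_0 = Σ v_i r_i = 9·2 + 7·4 + 7·3 + 5·6 + 5·1 = 102 ≡ 3.
  S_1 = Σ v_i α_i r_i = 9·7·2 + 7·1·4 + 7·2·3 + 5·10·6 + 5·4·1 = 516 ≡ 10.
  α_i^2 mod 11 = [5, 1, 4, 1, 5].
  S_2 = Σ v_i α_i^2 r_i = 9·5·2 + 7·1·4 + 7·4·3 + 5·1·6 + 5·5·1 = 257 ≡ 4.
  S = (3, 10, 4) ≠ 0, so r is not a codeword (an error is present).
Step 3: locate the error. For a single error e at position i, S_ℓ = v_i·e·α_i^ℓ, so α_err = S_1/S_0.
  S_0^{−1} = 3^{−1} = 4 (mod 11), so α_err = 10·4 = 40 ≡ 7 = α_1. Error position i = 1.
  Consistency check: S_2/S_1 = 4·10 = 40 ≡ 7 = α_err ✓ (single-error assumption holds).
Step 4: error magnitude e = S_0/v_1 = S_0·∏_{j≠1}(α_1 − α_j) = 3·5 = 15 ≡ 4 (mod 11).
Step 5: correct position 1: c_1 = r_1 − e = 2 − 4 ≡ 9 (mod 11). Hence c = [9, 4, 3, 6, 1].
  Check: interpolating c through the α_i gives m(x) = 5 + 10·x (degree < 2) with m(α_i) = c_i for every i, so c is indeed a codeword.


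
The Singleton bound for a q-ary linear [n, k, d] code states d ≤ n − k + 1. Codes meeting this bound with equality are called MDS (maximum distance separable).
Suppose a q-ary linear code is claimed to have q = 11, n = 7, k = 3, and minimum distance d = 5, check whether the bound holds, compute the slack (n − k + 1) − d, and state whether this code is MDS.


Singleton RHS = n − k + 1 = 5, slack = 0, bound satisfied, MDS.

Singleton bound: d ≤ n − k + 1.
Here n = 7, k = 3, so n − k + 1 = 5.
Given d = 5, check d ≤ 5: YES.
Slack = (n − k + 1) − d = 0.
The code is MDS (slack = 0).
Description: the claimed parameters are [7, 3, 5]_11; such a code would be MDS (meets Singleton bound).


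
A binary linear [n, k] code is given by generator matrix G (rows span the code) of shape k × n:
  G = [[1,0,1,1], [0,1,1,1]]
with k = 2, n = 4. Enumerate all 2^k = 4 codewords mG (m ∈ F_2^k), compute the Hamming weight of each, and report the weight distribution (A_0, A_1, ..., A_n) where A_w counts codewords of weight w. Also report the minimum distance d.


Weight distribution: A_0 = 1, A_2 = 1, A_3 = 2. Minimum distance d = 2.

Enumerate all 2^2 = 4 messages m ∈ F_2^2.
For each, compute codeword c = mG in F_2^4, then tally its weight.
  m = 00 → c = 0000, weight = 0.
  m = 10 → c = 1011, weight = 3.
  m = 01 → c = 0111, weight = 3.
  m = 11 → c = 1100, weight = 2.
Tally weights:
  weight 0: 1 codewords.
  weight 2: 1 codewords.
  weight 3: 2 codewords.
Minimum distance d = smallest w > 0 with A_w > 0 = 2.
Sanity: Σ A_w = 4 = 2^2 = 4 ✓.


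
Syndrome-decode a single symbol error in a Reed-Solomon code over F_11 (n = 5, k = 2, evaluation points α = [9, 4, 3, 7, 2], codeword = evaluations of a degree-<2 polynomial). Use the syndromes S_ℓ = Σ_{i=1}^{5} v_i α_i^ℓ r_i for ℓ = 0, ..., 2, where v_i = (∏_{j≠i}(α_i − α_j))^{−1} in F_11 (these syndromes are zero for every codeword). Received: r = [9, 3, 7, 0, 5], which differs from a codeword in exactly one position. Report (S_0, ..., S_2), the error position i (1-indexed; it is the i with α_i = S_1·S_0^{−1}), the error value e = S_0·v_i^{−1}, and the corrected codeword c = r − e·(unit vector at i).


S = (4, 1, 3), error at position 3, error magnitude e = 3, c = [9, 3, 4, 0, 5].

Step 1: column multipliers v_i = (∏_{j≠i}(α_i − α_j))^{−1} mod 11.
  i = 1 (α = 9): (9−4)(9−3)(9−7)(9−2) = 5·6·2·7 = 420 ≡ 2, so v_1 = 2^{−1} = 6 (mod 11).
  i = 2 (α = 4): (4−9)(4−3)(4−7)(4−2) = (−5)·1·(−3)·2 = 30 ≡ 8, so v_2 = 8^{−1} = 7 (mod 11).
  i = 3 (α = 3): (3−9)(3−4)(3−7)(3−2) = (−6)·(−1)·(−4)·1 = −24 ≡ 9, so v_3 = 9^{−1} = 5 (mod 11).
  i = 4 (α = 7): (7−9)(7−4)(7−3)(7−2) = (−2)·3·4·5 = −120 ≡ 1, so v_4 = 1^{−1} = 1 (mod 11).
  i = 5 (α = 2): (2−9)(2−4)(2−3)(2−7) = (−7)·(−2)·(−1)·(−5) = 70 ≡ 4, so v_5 = 4^{−1} = 3 (mod 11).
  v = [6, 7, 5, 1, 3].
Step 2: syndromes of r = [9, 3, 7, 0, 5] (all sums mod 11).
  S_0 = Σ v_i r_i = 6·9 + 7·3 + 5·7 + 1·0 + 3·5 = 125 ≡ 4.
  S_1 = Σ v_i α_i r_i = 6·9·9 + 7·4·3 + 5·3·7 + 1·7·0 + 3·2·5 = 705 ≡ 1.
  α_i^2 mod 11 = [4, 5, 9, 5, 4].
  S_2 = Σ v_i α_i^2 r_i = 6·4·9 + 7·5·3 + 5·9·7 + 1·5·0 + 3·4·5 = 696 ≡ 3.
  S = (4, 1, 3) ≠ 0, so r is not a codeword (an error is present).
Step 3: locate the error. For a single error e at position i, S_ℓ = v_i·e·α_i^ℓ, so α_err = S_1/S_0.
  S_0^{−1} = 4^{−1} = 3 (mod 11), so α_err = 1·3 = 3 ≡ 3 = α_3. Error position i = 3.
  Consistency check: S_2/S_1 = 3·1 = 3 ≡ 3 = α_err ✓ (single-error assumption holds).
Step 4: error magnitude e = S_0/v_3 = S_0·∏_{j≠3}(α_3 − α_j) = 4·9 = 36 ≡ 3 (mod 11).
Step 5: correct position 3: c_3 = r_3 − e = 7 − 3 ≡ 4 (mod 11). Hence c = [9, 3, 4, 0, 5].
  Check: interpolating c through the α_i gives m(x) = 7 + 10·x (degree < 2) with m(α_i) = c_i for every i, so c is indeed a codeword.


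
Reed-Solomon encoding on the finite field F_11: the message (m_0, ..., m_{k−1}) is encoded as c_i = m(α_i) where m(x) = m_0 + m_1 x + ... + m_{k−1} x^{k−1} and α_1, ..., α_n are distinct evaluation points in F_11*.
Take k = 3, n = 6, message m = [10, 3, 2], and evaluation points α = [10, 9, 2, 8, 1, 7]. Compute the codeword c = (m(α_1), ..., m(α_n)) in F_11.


c = [9, 1, 2, 8, 4, 8]

Message polynomial: m(x) = 10 + 3·x + 2·x^2 (mod 11).
For each evaluation point α_i, compute m(α_i) mod 11:
  α_1 = 10: Horner steps 2 → 1 → 9, so m(10) = 9.
  α_2 = 9: Horner steps 2 → 10 → 1, so m(9) = 1.
  α_3 = 2: Horner steps 2 → 7 → 2, so m(2) = 2.
  α_4 = 8: Horner steps 2 → 8 → 8, so m(8) = 8.
  α_5 = 1: Horner steps 2 → 5 → 4, so m(1) = 4.
  α_6 = 7: Horner steps 2 → 6 → 8, so m(7) = 8.
Codeword c = [9, 1, 2, 8, 4, 8] ∈ F_11^6.


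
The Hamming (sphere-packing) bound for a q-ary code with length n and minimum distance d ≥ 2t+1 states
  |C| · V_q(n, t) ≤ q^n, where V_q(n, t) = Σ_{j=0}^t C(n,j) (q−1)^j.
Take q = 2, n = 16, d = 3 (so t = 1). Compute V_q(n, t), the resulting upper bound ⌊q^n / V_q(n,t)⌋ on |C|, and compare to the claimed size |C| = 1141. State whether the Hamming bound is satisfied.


V_q(n, t) = 17, q^n = 65536, Hamming bound = 3855, |C| = 1141 ≤ bound (satisfied).

Step 1: Compute V_q(n, t) = Σ_{j=0}^1 C(n, j) (q−1)^j.
  j = 0: C(16,0)·(1)^0 = 1·1 = 1.
  j = 1: C(16,1)·(1)^1 = 16·1 = 16.
  V_q(n, t) = 1 + 16 = 17.
Step 2: q^n = 2^16 = 65536.
Step 3: Hamming bound ⌊q^n / V_q(n,t)⌋ = ⌊65536/17⌋ = 3855.
Step 4: Compare |C| = 1141 to 3855: satisfied.
The claimed |C| lies below the Hamming bound.


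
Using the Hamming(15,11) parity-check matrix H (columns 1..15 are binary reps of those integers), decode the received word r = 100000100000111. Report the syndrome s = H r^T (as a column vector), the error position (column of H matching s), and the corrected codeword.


s = (1, 0, 1, 0)^T, error position = 10, corrected codeword c = 100000100100111

Compute s = H r^T mod 2 one row at a time:
  s_1 = 0 + 0 + 0 + 0 + 0 + 1 + 1 + 1 = 3 ≡ 1 (mod 2).
  s_2 = 0 + 0 + 0 + 1 + 0 + 1 + 1 + 1 = 4 ≡ 0 (mod 2).
  s_3 = 0 + 0 + 0 + 1 + 0 + 0 + 1 + 1 = 3 ≡ 1 (mod 2).
  s_4 = 1 + 0 + 0 + 1 + 0 + 0 + 1 + 1 = 4 ≡ 0 (mod 2).
s = (1, 0, 1, 0)^T — this equals column 10 of H (binary 1010), so error is at position 10.
Correct: flip bit 10 of r = 100000100000111 to get c = 100000100100111.


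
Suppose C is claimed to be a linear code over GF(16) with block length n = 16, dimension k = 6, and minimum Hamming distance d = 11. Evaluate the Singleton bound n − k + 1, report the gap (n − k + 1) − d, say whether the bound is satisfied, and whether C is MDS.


Singleton RHS = n − k + 1 = 11, slack = 0, bound satisfied, MDS.

Singleton bound: d ≤ n − k + 1.
Here n = 16, k = 6, so n − k + 1 = 11.
Given d = 11, check d ≤ 11: YES.
Slack = (n − k + 1) − d = 0.
The code is MDS (slack = 0).
Description: the claimed parameters are [16, 6, 11]_16; such a code would be MDS (meets Singleton bound).


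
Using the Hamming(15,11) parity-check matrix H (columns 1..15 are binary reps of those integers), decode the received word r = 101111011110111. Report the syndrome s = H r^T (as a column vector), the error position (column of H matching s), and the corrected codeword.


s = (1, 0, 0, 1)^T, error position = 9, corrected codeword c = 101111010110111

Compute s = H r^T mod 2 one row at a time:
  s_1 = 1 + 1 + 1 + 1 + 0 + 1 + 1 + 1 = 7 ≡ 1 (mod 2).
  s_2 = 1 + 1 + 1 + 0 + 0 + 1 + 1 + 1 = 6 ≡ 0 (mod 2).
  s_3 = 0 + 1 + 1 + 0 + 1 + 1 + 1 + 1 = 6 ≡ 0 (mod 2).
  s_4 = 1 + 1 + 1 + 0 + 1 + 1 + 1 + 1 = 7 ≡ 1 (mod 2).
s = (1, 0, 0, 1)^T — this equals column 9 of H (binary 1001), so error is at position 9.
Correct: flip bit 9 of r = 101111011110111 to get c = 101111010110111.


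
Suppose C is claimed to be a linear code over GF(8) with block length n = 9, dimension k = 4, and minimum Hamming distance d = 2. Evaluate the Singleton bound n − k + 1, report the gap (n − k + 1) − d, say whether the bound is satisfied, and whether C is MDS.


Singleton RHS = n − k + 1 = 6, slack = 4, bound satisfied, not MDS.

Singleton bound: d ≤ n − k + 1.
Here n = 9, k = 4, so n − k + 1 = 6.
Given d = 2, check d ≤ 6: YES.
Slack = (n − k + 1) − d = 4.
The code is NOT MDS (slack = 4 > 0).
Description: the claimed parameters are [9, 4, 2]_8; such a code would be non-MDS.


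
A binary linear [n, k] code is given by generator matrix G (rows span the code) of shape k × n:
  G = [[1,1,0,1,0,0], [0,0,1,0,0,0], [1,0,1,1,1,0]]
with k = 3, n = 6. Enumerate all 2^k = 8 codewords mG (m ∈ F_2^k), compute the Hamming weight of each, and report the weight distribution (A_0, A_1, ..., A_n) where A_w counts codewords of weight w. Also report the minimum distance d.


Weight distribution: A_0 = 1, A_1 = 1, A_2 = 1, A_3 = 3, A_4 = 2. Minimum distance d = 1.

Enumerate all 2^3 = 8 messages m ∈ F_2^3.
For each, compute codeword c = mG in F_2^6, then tally its weight.
  m = 000 → c = 000000, weight = 0.
  m = 100 → c = 110100, weight = 3.
  m = 010 → c = 001000, weight = 1.
  m = 110 → c = 111100, weight = 4.
  m = 001 → c = 101110, weight = 4.
  m = 101 → c = 011010, weight = 3.
  m = 011 → c = 100110, weight = 3.
  m = 111 → c = 010010, weight = 2.
Tally weights:
  weight 0: 1 codewords.
  weight 1: 1 codewords.
  weight 2: 1 codewords.
  weight 3: 3 codewords.
  weight 4: 2 codewords.
Minimum distance d = smallest w > 0 with A_w > 0 = 1.
Sanity: Σ A_w = 8 = 2^3 = 8 ✓.


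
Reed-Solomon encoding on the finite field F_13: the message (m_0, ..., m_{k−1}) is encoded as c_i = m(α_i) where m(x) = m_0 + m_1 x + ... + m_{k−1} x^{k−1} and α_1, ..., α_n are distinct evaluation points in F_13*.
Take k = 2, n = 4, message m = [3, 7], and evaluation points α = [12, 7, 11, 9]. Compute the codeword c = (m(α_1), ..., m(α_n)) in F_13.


c = [9, 0, 2, 1]

Message polynomial: m(x) = 3 + 7·x (mod 13).
For each evaluation point α_i, compute m(α_i) mod 13:
  α_1 = 12: Horner steps 7 → 9, so m(12) = 9.
  α_2 = 7: Horner steps 7 → 0, so m(7) = 0.
  α_3 = 11: Horner steps 7 → 2, so m(11) = 2.
  α_4 = 9: Horner steps 7 → 1, so m(9) = 1.
Codeword c = [9, 0, 2, 1] ∈ F_13^4.


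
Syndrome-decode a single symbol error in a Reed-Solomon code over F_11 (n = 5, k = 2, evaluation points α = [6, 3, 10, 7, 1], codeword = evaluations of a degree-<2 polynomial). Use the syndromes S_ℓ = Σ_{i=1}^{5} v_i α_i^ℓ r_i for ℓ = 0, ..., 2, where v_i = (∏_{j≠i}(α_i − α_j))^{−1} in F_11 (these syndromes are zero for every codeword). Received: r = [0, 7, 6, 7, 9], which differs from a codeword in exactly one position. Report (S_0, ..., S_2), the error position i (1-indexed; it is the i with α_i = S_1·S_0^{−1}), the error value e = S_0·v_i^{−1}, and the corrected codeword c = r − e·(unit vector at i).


S = (9, 5, 4), error at position 2, error magnitude e = 6, c = [0, 1, 6, 7, 9].

Step 1: column multipliers v_i = (∏_{j≠i}(α_i − α_j))^{−1} mod 11.
  i = 1 (α = 6): (6−3)(6−10)(6−7)(6−1) = 3·(−4)·(−1)·5 = 60 ≡ 5, so v_1 = 5^{−1} = 9 (mod 11).
  i = 2 (α = 3): (3−6)(3−10)(3−7)(3−1) = (−3)·(−7)·(−4)·2 = −168 ≡ 8, so v_2 = 8^{−1} = 7 (mod 11).
  i = 3 (α = 10): (10−6)(10−3)(10−7)(10−1) = 4·7·3·9 = 756 ≡ 8, so v_3 = 8^{−1} = 7 (mod 11).
  i = 4 (α = 7): (7−6)(7−3)(7−10)(7−1) = 1·4·(−3)·6 = −72 ≡ 5, so v_4 = 5^{−1} = 9 (mod 11).
  i = 5 (α = 1): (1−6)(1−3)(1−10)(1−7) = (−5)·(−2)·(−9)·(−6) = 540 ≡ 1, so v_5 = 1^{−1} = 1 (mod 11).
  v = [9, 7, 7, 9, 1].
Step 2: syndromes of r = [0, 7, 6, 7, 9] (all sums mod 11).
  S_0 = Σ v_i r_i = 9·0 + 7·7 + 7·6 + 9·7 + 1·9 = 163 ≡ 9.
  S_1 = Σ v_i α_i r_i = 9·6·0 + 7·3·7 + 7·10·6 + 9·7·7 + 1·1·9 = 1017 ≡ 5.
  α_i^2 mod 11 = [3, 9, 1, 5, 1].
  S_2 = Σ v_i α_i^2 r_i = 9·3·0 + 7·9·7 + 7·1·6 + 9·5·7 + 1·1·9 = 807 ≡ 4.
  S = (9, 5, 4) ≠ 0, so r is not a codeword (an error is present).
Step 3: locate the error. For a single error e at position i, S_ℓ = v_i·e·α_i^ℓ, so α_err = S_1/S_0.
  S_0^{−1} = 9^{−1} = 5 (mod 11), so α_err = 5·5 = 25 ≡ 3 = α_2. Error position i = 2.
  Consistency check: S_2/S_1 = 4·9 = 36 ≡ 3 = α_err ✓ (single-error assumption holds).
Step 4: error magnitude e = S_0/v_2 = S_0·∏_{j≠2}(α_2 − α_j) = 9·8 = 72 ≡ 6 (mod 11).
Step 5: correct position 2: c_2 = r_2 − e = 7 − 6 ≡ 1 (mod 11). Hence c = [0, 1, 6, 7, 9].
  Check: interpolating c through the α_i gives m(x) = 2 + 7·x (degree < 2) with m(α_i) = c_i for every i, so c is indeed a codeword.


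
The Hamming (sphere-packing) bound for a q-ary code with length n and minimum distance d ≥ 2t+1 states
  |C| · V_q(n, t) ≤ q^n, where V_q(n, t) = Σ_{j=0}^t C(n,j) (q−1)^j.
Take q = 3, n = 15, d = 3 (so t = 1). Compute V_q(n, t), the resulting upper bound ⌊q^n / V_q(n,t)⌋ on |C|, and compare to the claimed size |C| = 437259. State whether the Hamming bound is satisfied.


V_q(n, t) = 31, q^n = 14348907, Hamming bound = 462867, |C| = 437259 ≤ bound (satisfied).

Step 1: Compute V_q(n, t) = Σ_{j=0}^1 C(n, j) (q−1)^j.
  j = 0: C(15,0)·(2)^0 = 1·1 = 1.
  j = 1: C(15,1)·(2)^1 = 15·2 = 30.
  V_q(n, t) = 1 + 30 = 31.
Step 2: q^n = 3^15 = 14348907.
Step 3: Hamming bound ⌊q^n / V_q(n,t)⌋ = ⌊14348907/31⌋ = 462867.
Step 4: Compare |C| = 437259 to 462867: satisfied.
The claimed |C| lies below the Hamming bound.


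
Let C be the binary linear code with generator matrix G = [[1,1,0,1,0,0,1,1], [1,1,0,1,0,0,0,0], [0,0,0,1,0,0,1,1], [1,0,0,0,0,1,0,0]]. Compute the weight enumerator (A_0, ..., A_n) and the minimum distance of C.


Weight distribution: A_0 = 1, A_1 = 1, A_2 = 4, A_3 = 4, A_4 = 3, A_5 = 3. Minimum distance d = 1.

Enumerate all 2^4 = 16 messages m ∈ F_2^4.
For each, compute codeword c = mG in F_2^8, then tally its weight.
  m = 0000 → c = 00000000, weight = 0.
  m = 1000 → c = 11010011, weight = 5.
  m = 0100 → c = 11010000, weight = 3.
  m = 1100 → c = 00000011, weight = 2.
  m = 0010 → c = 00010011, weight = 3.
  m = 1010 → c = 11000000, weight = 2.
  m = 0110 → c = 11000011, weight = 4.
  m = 1110 → c = 00010000, weight = 1.
  m = 0001 → c = 10000100, weight = 2.
  m = 1001 → c = 01010111, weight = 5.
  m = 0101 → c = 01010100, weight = 3.
  m = 1101 → c = 10000111, weight = 4.
  m = 0011 → c = 10010111, weight = 5.
  m = 1011 → c = 01000100, weight = 2.
  m = 0111 → c = 01000111, weight = 4.
  m = 1111 → c = 10010100, weight = 3.
Tally weights:
  weight 0: 1 codewords.
  weight 1: 1 codewords.
  weight 2: 4 codewords.
  weight 3: 4 codewords.
  weight 4: 3 codewords.
  weight 5: 3 codewords.
Minimum distance d = smallest w > 0 with A_w > 0 = 1.
Sanity: Σ A_w = 16 = 2^4 = 16 ✓.


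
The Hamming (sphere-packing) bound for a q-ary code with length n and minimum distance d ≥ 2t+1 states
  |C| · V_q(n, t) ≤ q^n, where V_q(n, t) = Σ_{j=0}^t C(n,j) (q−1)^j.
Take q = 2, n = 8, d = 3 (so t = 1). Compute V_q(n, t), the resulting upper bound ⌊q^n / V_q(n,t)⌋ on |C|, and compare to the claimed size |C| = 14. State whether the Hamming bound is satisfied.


V_q(n, t) = 9, q^n = 256, Hamming bound = 28, |C| = 14 ≤ bound (satisfied).

Step 1: Compute V_q(n, t) = Σ_{j=0}^1 C(n, j) (q−1)^j.
  j = 0: C(8,0)·(1)^0 = 1·1 = 1.
  j = 1: C(8,1)·(1)^1 = 8·1 = 8.
  V_q(n, t) = 1 + 8 = 9.
Step 2: q^n = 2^8 = 256.
Step 3: Hamming bound ⌊q^n / V_q(n,t)⌋ = ⌊256/9⌋ = 28.
Step 4: Compare |C| = 14 to 28: satisfied.
The claimed |C| lies below the Hamming bound.


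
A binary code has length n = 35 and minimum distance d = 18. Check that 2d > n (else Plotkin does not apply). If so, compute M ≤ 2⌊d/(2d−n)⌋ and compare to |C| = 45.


Plotkin bound M ≤ 36; given |C| = 45 > bound (violated).

Check applicability: 2d = 36, n = 35.
2d − n = 1 > 0, so Plotkin applies.
Compute d/(2d−n) = 18/1 ≈ 18.0000.
⌊d/(2d−n)⌋ = 18.
Plotkin bound: M ≤ 2·18 = 36.
Given |C| = 45, check: VIOLATED.
This |C| is above the Plotkin bound, so no binary code with n = 35, d = 18 and 45 codewords exists.


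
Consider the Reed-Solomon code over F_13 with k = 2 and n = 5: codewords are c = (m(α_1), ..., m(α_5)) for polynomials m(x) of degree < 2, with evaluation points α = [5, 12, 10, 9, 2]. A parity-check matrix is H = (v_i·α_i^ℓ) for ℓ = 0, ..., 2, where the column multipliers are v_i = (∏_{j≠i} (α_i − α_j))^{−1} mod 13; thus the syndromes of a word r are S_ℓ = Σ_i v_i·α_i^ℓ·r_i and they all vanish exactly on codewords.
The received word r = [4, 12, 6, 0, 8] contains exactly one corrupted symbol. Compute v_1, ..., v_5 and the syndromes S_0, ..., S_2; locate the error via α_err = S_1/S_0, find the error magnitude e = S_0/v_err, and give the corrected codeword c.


S = (6, 2, 5), error at position 4, error magnitude e = 10, c = [4, 12, 6, 3, 8].

Step 1: column multipliers v_i = (∏_{j≠i}(α_i − α_j))^{−1} mod 13.
  i = 1 (α = 5): (5−12)(5−10)(5−9)(5−2) = (−7)·(−5)·(−4)·3 = −420 ≡ 9, so v_1 = 9^{−1} = 3 (mod 13).
  i = 2 (α = 12): (12−5)(12−10)(12−9)(12−2) = 7·2·3·10 = 420 ≡ 4, so v_2 = 4^{−1} = 10 (mod 13).
  i = 3 (α = 10): (10−5)(10−12)(10−9)(10−2) = 5·(−2)·1·8 = −80 ≡ 11, so v_3 = 11^{−1} = 6 (mod 13).
  i = 4 (α = 9): (9−5)(9−12)(9−10)(9−2) = 4·(−3)·(−1)·7 = 84 ≡ 6, so v_4 = 6^{−1} = 11 (mod 13).
  i = 5 (α = 2): (2−5)(2−12)(2−10)(2−9) = (−3)·(−10)·(−8)·(−7) = 1680 ≡ 3, so v_5 = 3^{−1} = 9 (mod 13).
  v = [3, 10, 6, 11, 9].
Step 2: syndromes of r = [4, 12, 6, 0, 8] (all sums mod 13).
  S_0 = Σ v_i r_i = 3·4 + 10·12 + 6·6 + 11·0 + 9·8 = 240 ≡ 6.
  S_1 = Σ v_i α_i r_i = 3·5·4 + 10·12·12 + 6·10·6 + 11·9·0 + 9·2·8 = 2004 ≡ 2.
  α_i^2 mod 13 = [12, 1, 9, 3, 4].
  S_2 = Σ v_i α_i^2 r_i = 3·12·4 + 10·1·12 + 6·9·6 + 11·3·0 + 9·4·8 = 876 ≡ 5.
  S = (6, 2, 5) ≠ 0, so r is not a codeword (an error is present).
Step 3: locate the error. For a single error e at position i, S_ℓ = v_i·e·α_i^ℓ, so α_err = S_1/S_0.
  S_0^{−1} = 6^{−1} = 11 (mod 13), so α_err = 2·11 = 22 ≡ 9 = α_4. Error position i = 4.
  Consistency check: S_2/S_1 = 5·7 = 35 ≡ 9 = α_err ✓ (single-error assumption holds).
Step 4: error magnitude e = S_0/v_4 = S_0·∏_{j≠4}(α_4 − α_j) = 6·6 = 36 ≡ 10 (mod 13).
Step 5: correct position 4: c_4 = r_4 − e = 0 − 10 ≡ 3 (mod 13). Hence c = [4, 12, 6, 3, 8].
  Check: interpolating c through the α_i gives m(x) = 2 + 3·x (degree < 2) with m(α_i) = c_i for every i, so c is indeed a codeword.


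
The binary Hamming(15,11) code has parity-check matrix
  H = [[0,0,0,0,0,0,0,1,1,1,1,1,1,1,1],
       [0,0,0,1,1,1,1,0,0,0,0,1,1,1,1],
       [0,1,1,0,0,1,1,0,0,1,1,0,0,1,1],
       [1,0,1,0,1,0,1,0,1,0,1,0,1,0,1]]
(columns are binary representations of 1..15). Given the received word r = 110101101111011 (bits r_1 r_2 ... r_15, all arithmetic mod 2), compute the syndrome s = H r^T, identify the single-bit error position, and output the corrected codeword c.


s = (0, 0, 1, 1)^T, error position = 3, corrected codeword c = 111101101111011

Compute s = H r^T mod 2 one row at a time:
  s_1 = 0 + 1 + 1 + 1 + 1 + 0 + 1 + 1 = 6 ≡ 0 (mod 2).
  s_2 = 1 + 0 + 1 + 1 + 1 + 0 + 1 + 1 = 6 ≡ 0 (mod 2).
  s_3 = 1 + 0 + 1 + 1 + 1 + 1 + 1 + 1 = 7 ≡ 1 (mod 2).
  s_4 = 1 + 0 + 0 + 1 + 1 + 1 + 0 + 1 = 5 ≡ 1 (mod 2).
s = (0, 0, 1, 1)^T — this equals column 3 of H (binary 0011), so error is at position 3.
Correct: flip bit 3 of r = 110101101111011 to get c = 111101101111011.


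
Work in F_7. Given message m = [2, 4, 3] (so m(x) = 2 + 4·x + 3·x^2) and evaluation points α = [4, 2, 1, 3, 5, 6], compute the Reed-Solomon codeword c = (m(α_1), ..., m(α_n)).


c = [3, 1, 2, 6, 6, 1]

Message polynomial: m(x) = 2 + 4·x + 3·x^2 (mod 7).
For each evaluation point α_i, compute m(α_i) mod 7:
  α_1 = 4: Horner steps 3 → 2 → 3, so m(4) = 3.
  α_2 = 2: Horner steps 3 → 3 → 1, so m(2) = 1.
  α_3 = 1: Horner steps 3 → 0 → 2, so m(1) = 2.
  α_4 = 3: Horner steps 3 → 6 → 6, so m(3) = 6.
  α_5 = 5: Horner steps 3 → 5 → 6, so m(5) = 6.
  α_6 = 6: Horner steps 3 → 1 → 1, so m(6) = 1.
Codeword c = [3, 1, 2, 6, 6, 1] ∈ F_7^6.


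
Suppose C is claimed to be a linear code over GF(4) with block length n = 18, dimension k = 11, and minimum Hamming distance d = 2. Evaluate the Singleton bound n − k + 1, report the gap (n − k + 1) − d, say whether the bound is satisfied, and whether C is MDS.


Singleton RHS = n − k + 1 = 8, slack = 6, bound satisfied, not MDS.

Singleton bound: d ≤ n − k + 1.
Here n = 18, k = 11, so n − k + 1 = 8.
Given d = 2, check d ≤ 8: YES.
Slack = (n − k + 1) − d = 6.
The code is NOT MDS (slack = 6 > 0).
Description: the claimed parameters are [18, 11, 2]_4; such a code would be non-MDS.


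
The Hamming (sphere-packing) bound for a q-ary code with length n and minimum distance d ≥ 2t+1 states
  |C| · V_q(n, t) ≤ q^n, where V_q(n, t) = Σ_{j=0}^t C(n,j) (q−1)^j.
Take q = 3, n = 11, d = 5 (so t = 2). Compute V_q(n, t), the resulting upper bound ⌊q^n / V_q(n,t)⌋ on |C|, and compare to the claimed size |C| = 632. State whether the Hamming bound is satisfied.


V_q(n, t) = 243, q^n = 177147, Hamming bound = 729, |C| = 632 ≤ bound (satisfied).

Step 1: Compute V_q(n, t) = Σ_{j=0}^2 C(n, j) (q−1)^j.
  j = 0: C(11,0)·(2)^0 = 1·1 = 1.
  j = 1: C(11,1)·(2)^1 = 11·2 = 22.
  j = 2: C(11,2)·(2)^2 = 55·4 = 220.
  V_q(n, t) = 1 + 22 + 220 = 243.
Step 2: q^n = 3^11 = 177147.
Step 3: Hamming bound ⌊q^n / V_q(n,t)⌋ = ⌊177147/243⌋ = 729.
Step 4: Compare |C| = 632 to 729: satisfied.
The claimed |C| lies below the Hamming bound.


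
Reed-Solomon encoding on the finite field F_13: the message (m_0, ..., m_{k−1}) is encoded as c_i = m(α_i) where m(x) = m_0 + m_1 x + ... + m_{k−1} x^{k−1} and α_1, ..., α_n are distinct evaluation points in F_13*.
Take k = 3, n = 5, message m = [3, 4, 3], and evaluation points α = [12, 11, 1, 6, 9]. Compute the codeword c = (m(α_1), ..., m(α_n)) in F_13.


c = [2, 7, 10, 5, 9]

Message polynomial: m(x) = 3 + 4·x + 3·x^2 (mod 13).
For each evaluation point α_i, compute m(α_i) mod 13:
  α_1 = 12: Horner steps 3 → 1 → 2, so m(12) = 2.
  α_2 = 11: Horner steps 3 → 11 → 7, so m(11) = 7.
  α_3 = 1: Horner steps 3 → 7 → 10, so m(1) = 10.
  α_4 = 6: Horner steps 3 → 9 → 5, so m(6) = 5.
  α_5 = 9: Horner steps 3 → 5 → 9, so m(9) = 9.
Codeword c = [2, 7, 10, 5, 9] ∈ F_13^5.


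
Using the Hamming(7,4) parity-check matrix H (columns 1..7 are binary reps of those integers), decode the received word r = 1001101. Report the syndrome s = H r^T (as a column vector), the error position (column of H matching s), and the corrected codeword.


s = (1, 1, 1)^T, error position = 7, corrected codeword c = 1001100

Compute s = H r^T mod 2 one row at a time:
  s_1 = 1 + 1 + 0 + 1 = 3 ≡ 1 (mod 2).
  s_2 = 0 + 0 + 0 + 1 = 1 ≡ 1 (mod 2).
  s_3 = 1 + 0 + 1 + 1 = 3 ≡ 1 (mod 2).
s = (1, 1, 1)^T — this equals column 7 of H (binary 111), so error is at position 7.
Correct: flip bit 7 of r = 1001101 to get c = 1001100.


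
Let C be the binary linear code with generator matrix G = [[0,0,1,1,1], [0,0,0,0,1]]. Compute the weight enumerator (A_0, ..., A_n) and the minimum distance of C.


Weight distribution: A_0 = 1, A_1 = 1, A_2 = 1, A_3 = 1. Minimum distance d = 1.

Enumerate all 2^2 = 4 messages m ∈ F_2^2.
For each, compute codeword c = mG in F_2^5, then tally its weight.
  m = 00 → c = 00000, weight = 0.
  m = 10 → c = 00111, weight = 3.
  m = 01 → c = 00001, weight = 1.
  m = 11 → c = 00110, weight = 2.
Tally weights:
  weight 0: 1 codewords.
  weight 1: 1 codewords.
  weight 2: 1 codewords.
  weight 3: 1 codewords.
Minimum distance d = smallest w > 0 with A_w > 0 = 1.
Sanity: Σ A_w = 4 = 2^2 = 4 ✓.


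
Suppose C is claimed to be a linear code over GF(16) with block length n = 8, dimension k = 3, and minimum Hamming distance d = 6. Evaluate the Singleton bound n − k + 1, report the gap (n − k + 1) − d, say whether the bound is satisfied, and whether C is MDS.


Singleton RHS = n − k + 1 = 6, slack = 0, bound satisfied, MDS.

Singleton bound: d ≤ n − k + 1.
Here n = 8, k = 3, so n − k + 1 = 6.
Given d = 6, check d ≤ 6: YES.
Slack = (n − k + 1) − d = 0.
The code is MDS (slack = 0).
Description: the claimed parameters are [8, 3, 6]_16; such a code would be MDS (meets Singleton bound).


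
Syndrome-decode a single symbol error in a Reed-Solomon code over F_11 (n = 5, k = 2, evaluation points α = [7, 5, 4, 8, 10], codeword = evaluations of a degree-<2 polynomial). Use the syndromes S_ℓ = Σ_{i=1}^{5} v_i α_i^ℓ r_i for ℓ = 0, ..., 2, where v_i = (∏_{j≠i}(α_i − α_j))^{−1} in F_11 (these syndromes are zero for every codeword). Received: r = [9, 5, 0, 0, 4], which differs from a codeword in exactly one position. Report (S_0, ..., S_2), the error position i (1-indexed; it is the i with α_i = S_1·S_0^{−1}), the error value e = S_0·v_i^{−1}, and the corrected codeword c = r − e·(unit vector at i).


S = (5, 9, 3), error at position 3, error magnitude e = 8, c = [9, 5, 3, 0, 4].

Step 1: column multipliers v_i = (∏_{j≠i}(α_i − α_j))^{−1} mod 11.
  i = 1 (α = 7): (7−5)(7−4)(7−8)(7−10) = 2·3·(−1)·(−3) = 18 ≡ 7, so v_1 = 7^{−1} = 8 (mod 11).
  i = 2 (α = 5): (5−7)(5−4)(5−8)(5−10) = (−2)·1·(−3)·(−5) = −30 ≡ 3, so v_2 = 3^{−1} = 4 (mod 11).
  i = 3 (α = 4): (4−7)(4−5)(4−8)(4−10) = (−3)·(−1)·(−4)·(−6) = 72 ≡ 6, so v_3 = 6^{−1} = 2 (mod 11).
  i = 4 (α = 8): (8−7)(8−5)(8−4)(8−10) = 1·3·4·(−2) = −24 ≡ 9, so v_4 = 9^{−1} = 5 (mod 11).
  i = 5 (α = 10): (10−7)(10−5)(10−4)(10−8) = 3·5·6·2 = 180 ≡ 4, so v_5 = 4^{−1} = 3 (mod 11).
  v = [8, 4, 2, 5, 3].
Step 2: syndromes of r = [9, 5, 0, 0, 4] (all sums mod 11).
  S_0 = Σ v_i r_i = 8·9 + 4·5 + 2·0 + 5·0 + 3·4 = 104 ≡ 5.
  S_1 = Σ v_i α_i r_i = 8·7·9 + 4·5·5 + 2·4·0 + 5·8·0 + 3·10·4 = 724 ≡ 9.
  α_i^2 mod 11 = [5, 3, 5, 9, 1].
  S_2 = Σ v_i α_i^2 r_i = 8·5·9 + 4·3·5 + 2·5·0 + 5·9·0 + 3·1·4 = 432 ≡ 3.
  S = (5, 9, 3) ≠ 0, so r is not a codeword (an error is present).
Step 3: locate the error. For a single error e at position i, S_ℓ = v_i·e·α_i^ℓ, so α_err = S_1/S_0.
  S_0^{−1} = 5^{−1} = 9 (mod 11), so α_err = 9·9 = 81 ≡ 4 = α_3. Error position i = 3.
  Consistency check: S_2/S_1 = 3·5 = 15 ≡ 4 = α_err ✓ (single-error assumption holds).
Step 4: error magnitude e = S_0/v_3 = S_0·∏_{j≠3}(α_3 − α_j) = 5·6 = 30 ≡ 8 (mod 11).
Step 5: correct position 3: c_3 = r_3 − e = 0 − 8 ≡ 3 (mod 11). Hence c = [9, 5, 3, 0, 4].
  Check: interpolating c through the α_i gives m(x) = 6 + 2·x (degree < 2) with m(α_i) = c_i for every i, so c is indeed a codeword.


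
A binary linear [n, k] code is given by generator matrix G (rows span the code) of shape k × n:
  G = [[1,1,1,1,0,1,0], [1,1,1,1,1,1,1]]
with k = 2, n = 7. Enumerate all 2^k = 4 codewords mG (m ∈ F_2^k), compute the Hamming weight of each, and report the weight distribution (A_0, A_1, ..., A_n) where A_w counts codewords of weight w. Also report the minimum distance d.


Weight distribution: A_0 = 1, A_2 = 1, A_5 = 1, A_7 = 1. Minimum distance d = 2.

Enumerate all 2^2 = 4 messages m ∈ F_2^2.
For each, compute codeword c = mG in F_2^7, then tally its weight.
  m = 00 → c = 0000000, weight = 0.
  m = 10 → c = 1111010, weight = 5.
  m = 01 → c = 1111111, weight = 7.
  m = 11 → c = 0000101, weight = 2.
Tally weights:
  weight 0: 1 codewords.
  weight 2: 1 codewords.
  weight 5: 1 codewords.
  weight 7: 1 codewords.
Minimum distance d = smallest w > 0 with A_w > 0 = 2.
Sanity: Σ A_w = 4 = 2^2 = 4 ✓.


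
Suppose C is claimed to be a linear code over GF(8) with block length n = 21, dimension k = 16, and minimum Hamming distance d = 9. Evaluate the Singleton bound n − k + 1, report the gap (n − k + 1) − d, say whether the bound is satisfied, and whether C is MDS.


Singleton RHS = n − k + 1 = 6, slack = -3, bound violated (no such code; not MDS).

Singleton bound: d ≤ n − k + 1.
Here n = 21, k = 16, so n − k + 1 = 6.
Given d = 9, check d ≤ 6: NO.
Slack = (n − k + 1) − d = -3.
The slack is negative: d = 9 exceeds n − k + 1 = 6 by 3, so the Singleton bound is violated and no linear [21, 16, 9]_8 code can exist. In particular it is not MDS (MDS requires d = n − k + 1 exactly).
Description: the claimed parameters are [21, 16, 9]_8; such a code would be impossible (violates the Singleton bound).


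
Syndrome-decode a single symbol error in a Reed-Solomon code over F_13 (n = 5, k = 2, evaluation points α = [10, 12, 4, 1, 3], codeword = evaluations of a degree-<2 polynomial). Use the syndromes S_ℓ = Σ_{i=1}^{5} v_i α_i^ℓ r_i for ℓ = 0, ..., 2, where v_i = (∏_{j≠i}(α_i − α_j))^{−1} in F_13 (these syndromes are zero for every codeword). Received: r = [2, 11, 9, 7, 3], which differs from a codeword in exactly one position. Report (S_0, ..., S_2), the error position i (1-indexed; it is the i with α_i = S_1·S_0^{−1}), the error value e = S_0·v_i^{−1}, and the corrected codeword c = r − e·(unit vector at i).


S = (8, 6, 11), error at position 3, error magnitude e = 8, c = [2, 11, 1, 7, 3].

Step 1: column multipliers v_i = (∏_{j≠i}(α_i − α_j))^{−1} mod 13.
  i = 1 (α = 10): (10−12)(10−4)(10−1)(10−3) = (−2)·6·9·7 = −756 ≡ 11, so v_1 = 11^{−1} = 6 (mod 13).
  i = 2 (α = 12): (12−10)(12−4)(12−1)(12−3) = 2·8·11·9 = 1584 ≡ 11, so v_2 = 11^{−1} = 6 (mod 13).
  i = 3 (α = 4): (4−10)(4−12)(4−1)(4−3) = (−6)·(−8)·3·1 = 144 ≡ 1, so v_3 = 1^{−1} = 1 (mod 13).
  i = 4 (α = 1): (1−10)(1−12)(1−4)(1−3) = (−9)·(−11)·(−3)·(−2) = 594 ≡ 9, so v_4 = 9^{−1} = 3 (mod 13).
  i = 5 (α = 3): (3−10)(3−12)(3−4)(3−1) = (−7)·(−9)·(−1)·2 = −126 ≡ 4, so v_5 = 4^{−1} = 10 (mod 13).
  v = [6, 6, 1, 3, 10].
Step 2: syndromes of r = [2, 11, 9, 7, 3] (all sums mod 13).
  S_0 = Σ v_i r_i = 6·2 + 6·11 + 1·9 + 3·7 + 10·3 = 138 ≡ 8.
  S_1 = Σ v_i α_i r_i = 6·10·2 + 6·12·11 + 1·4·9 + 3·1·7 + 10·3·3 = 1059 ≡ 6.
  α_i^2 mod 13 = [9, 1, 3, 1, 9].
  S_2 = Σ v_i α_i^2 r_i = 6·9·2 + 6·1·11 + 1·3·9 + 3·1·7 + 10·9·3 = 492 ≡ 11.
  S = (8, 6, 11) ≠ 0, so r is not a codeword (an error is present).
Step 3: locate the error. For a single error e at position i, S_ℓ = v_i·e·α_i^ℓ, so α_err = S_1/S_0.
  S_0^{−1} = 8^{−1} = 5 (mod 13), so α_err = 6·5 = 30 ≡ 4 = α_3. Error position i = 3.
  Consistency check: S_2/S_1 = 11·11 = 121 ≡ 4 = α_err ✓ (single-error assumption holds).
Step 4: error magnitude e = S_0/v_3 = S_0·∏_{j≠3}(α_3 − α_j) = 8·1 = 8 ≡ 8 (mod 13).
Step 5: correct position 3: c_3 = r_3 − e = 9 − 8 ≡ 1 (mod 13). Hence c = [2, 11, 1, 7, 3].
  Check: interpolating c through the α_i gives m(x) = 9 + 11·x (degree < 2) with m(α_i) = c_i for every i, so c is indeed a codeword.


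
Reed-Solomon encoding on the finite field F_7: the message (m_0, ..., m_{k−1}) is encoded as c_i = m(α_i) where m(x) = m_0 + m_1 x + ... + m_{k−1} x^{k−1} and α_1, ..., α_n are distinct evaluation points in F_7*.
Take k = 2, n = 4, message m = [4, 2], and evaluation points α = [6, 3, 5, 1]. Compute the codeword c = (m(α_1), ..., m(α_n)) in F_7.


c = [2, 3, 0, 6]

Message polynomial: m(x) = 4 + 2·x (mod 7).
For each evaluation point α_i, compute m(α_i) mod 7:
  α_1 = 6: Horner steps 2 → 2, so m(6) = 2.
  α_2 = 3: Horner steps 2 → 3, so m(3) = 3.
  α_3 = 5: Horner steps 2 → 0, so m(5) = 0.
  α_4 = 1: Horner steps 2 → 6, so m(1) = 6.
Codeword c = [2, 3, 0, 6] ∈ F_7^4.


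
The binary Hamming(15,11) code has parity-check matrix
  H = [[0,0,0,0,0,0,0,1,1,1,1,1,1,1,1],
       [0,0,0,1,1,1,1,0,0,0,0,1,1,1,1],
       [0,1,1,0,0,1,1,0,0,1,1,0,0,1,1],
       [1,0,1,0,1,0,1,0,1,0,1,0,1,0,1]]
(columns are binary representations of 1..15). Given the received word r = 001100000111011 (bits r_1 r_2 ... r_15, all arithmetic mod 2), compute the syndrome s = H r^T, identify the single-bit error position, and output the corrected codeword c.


s = (1, 0, 1, 1)^T, error position = 11, corrected codeword c = 001100000101011

Compute s = H r^T mod 2 one row at a time:
  s_1 = 0 + 0 + 1 + 1 + 1 + 0 + 1 + 1 = 5 ≡ 1 (mod 2).
  s_2 = 1 + 0 + 0 + 0 + 1 + 0 + 1 + 1 = 4 ≡ 0 (mod 2).
  s_3 = 0 + 1 + 0 + 0 + 1 + 1 + 1 + 1 = 5 ≡ 1 (mod 2).
  s_4 = 0 + 1 + 0 + 0 + 0 + 1 + 0 + 1 = 3 ≡ 1 (mod 2).
s = (1, 0, 1, 1)^T — this equals column 11 of H (binary 1011), so error is at position 11.
Correct: flip bit 11 of r = 001100000111011 to get c = 001100000101011.


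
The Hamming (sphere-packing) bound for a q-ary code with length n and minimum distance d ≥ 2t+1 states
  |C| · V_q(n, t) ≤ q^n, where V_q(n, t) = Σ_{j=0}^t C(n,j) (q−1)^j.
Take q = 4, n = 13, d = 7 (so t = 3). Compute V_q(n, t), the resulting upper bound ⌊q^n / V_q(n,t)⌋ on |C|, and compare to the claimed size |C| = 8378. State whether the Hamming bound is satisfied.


V_q(n, t) = 8464, q^n = 67108864, Hamming bound = 7928, |C| = 8378 > bound (violated).

Step 1: Compute V_q(n, t) = Σ_{j=0}^3 C(n, j) (q−1)^j.
  j = 0: C(13,0)·(3)^0 = 1·1 = 1.
  j = 1: C(13,1)·(3)^1 = 13·3 = 39.
  j = 2: C(13,2)·(3)^2 = 78·9 = 702.
  j = 3: C(13,3)·(3)^3 = 286·27 = 7722.
  V_q(n, t) = 1 + 39 + 702 + 7722 = 8464.
Step 2: q^n = 4^13 = 67108864.
Step 3: Hamming bound ⌊q^n / V_q(n,t)⌋ = ⌊67108864/8464⌋ = 7928.
Step 4: Compare |C| = 8378 to 7928: violated.
The claimed |C| lies above the Hamming bound, so no 4-ary code of length 13 with d ≥ 7 can have 8378 codewords.


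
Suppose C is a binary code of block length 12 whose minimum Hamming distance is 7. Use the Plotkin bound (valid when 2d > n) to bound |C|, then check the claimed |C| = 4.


Plotkin bound M ≤ 6; given |C| = 4 ≤ bound (satisfied).

Check applicability: 2d = 14, n = 12.
2d − n = 2 > 0, so Plotkin applies.
Compute d/(2d−n) = 7/2 ≈ 3.5000.
⌊d/(2d−n)⌋ = 3.
Plotkin bound: M ≤ 2·3 = 6.
Given |C| = 4, check: satisfied.
This |C| is below the Plotkin bound.


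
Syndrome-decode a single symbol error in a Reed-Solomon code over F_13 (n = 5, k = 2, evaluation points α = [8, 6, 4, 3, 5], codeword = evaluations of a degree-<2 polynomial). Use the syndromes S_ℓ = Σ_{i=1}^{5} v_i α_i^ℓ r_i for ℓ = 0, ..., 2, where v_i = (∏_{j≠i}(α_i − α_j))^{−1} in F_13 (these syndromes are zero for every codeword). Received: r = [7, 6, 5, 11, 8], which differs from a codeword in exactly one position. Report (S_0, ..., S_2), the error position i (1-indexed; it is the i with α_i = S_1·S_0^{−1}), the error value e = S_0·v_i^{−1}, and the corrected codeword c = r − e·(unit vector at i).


S = (8, 1, 5), error at position 5, error magnitude e = 9, c = [7, 6, 5, 11, 12].

Step 1: column multipliers v_i = (∏_{j≠i}(α_i − α_j))^{−1} mod 13.
  i = 1 (α = 8): (8−6)(8−4)(8−3)(8−5) = 2·4·5·3 = 120 ≡ 3, so v_1 = 3^{−1} = 9 (mod 13).
  i = 2 (α = 6): (6−8)(6−4)(6−3)(6−5) = (−2)·2·3·1 = −12 ≡ 1, so v_2 = 1^{−1} = 1 (mod 13).
  i = 3 (α = 4): (4−8)(4−6)(4−3)(4−5) = (−4)·(−2)·1·(−1) = −8 ≡ 5, so v_3 = 5^{−1} = 8 (mod 13).
  i = 4 (α = 3): (3−8)(3−6)(3−4)(3−5) = (−5)·(−3)·(−1)·(−2) = 30 ≡ 4, so v_4 = 4^{−1} = 10 (mod 13).
  i = 5 (α = 5): (5−8)(5−6)(5−4)(5−3) = (−3)·(−1)·1·2 = 6 ≡ 6, so v_5 = 6^{−1} = 11 (mod 13).
  v = [9, 1, 8, 10, 11].
Step 2: syndromes of r = [7, 6, 5, 11, 8] (all sums mod 13).
  S_0 = Σ v_i r_i = 9·7 + 1·6 + 8·5 + 10·11 + 11·8 = 307 ≡ 8.
  S_1 = Σ v_i α_i r_i = 9·8·7 + 1·6·6 + 8·4·5 + 10·3·11 + 11·5·8 = 1470 ≡ 1.
  α_i^2 mod 13 = [12, 10, 3, 9, 12].
  S_2 = Σ v_i α_i^2 r_i = 9·12·7 + 1·10·6 + 8·3·5 + 10·9·11 + 11·12·8 = 2982 ≡ 5.
  S = (8, 1, 5) ≠ 0, so r is not a codeword (an error is present).
Step 3: locate the error. For a single error e at position i, S_ℓ = v_i·e·α_i^ℓ, so α_err = S_1/S_0.
  S_0^{−1} = 8^{−1} = 5 (mod 13), so α_err = 1·5 = 5 ≡ 5 = α_5. Error position i = 5.
  Consistency check: S_2/S_1 = 5·1 = 5 ≡ 5 = α_err ✓ (single-error assumption holds).
Step 4: error magnitude e = S_0/v_5 = S_0·∏_{j≠5}(α_5 − α_j) = 8·6 = 48 ≡ 9 (mod 13).
Step 5: correct position 5: c_5 = r_5 − e = 8 − 9 ≡ 12 (mod 13). Hence c = [7, 6, 5, 11, 12].
  Check: interpolating c through the α_i gives m(x) = 3 + 7·x (degree < 2) with m(α_i) = c_i for every i, so c is indeed a codeword.
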